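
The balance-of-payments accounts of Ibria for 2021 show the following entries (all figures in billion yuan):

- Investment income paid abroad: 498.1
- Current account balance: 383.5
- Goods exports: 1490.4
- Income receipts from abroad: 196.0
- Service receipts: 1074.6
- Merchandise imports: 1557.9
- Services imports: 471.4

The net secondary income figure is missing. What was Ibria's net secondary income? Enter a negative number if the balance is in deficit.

149.9

Current account = goods balance + services balance + net primary income + net secondary income
Sum of the known components = 233.6
Net secondary income = CA - (known components) = 383.5 - 233.6 = 149.9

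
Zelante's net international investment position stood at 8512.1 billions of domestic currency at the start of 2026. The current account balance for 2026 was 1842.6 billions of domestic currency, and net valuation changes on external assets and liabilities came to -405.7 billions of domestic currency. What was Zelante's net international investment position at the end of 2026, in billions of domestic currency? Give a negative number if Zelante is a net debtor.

9949.0

Change in NIIP = current account + net valuation change = 1842.6 + (-405.7) = 1436.9
End-of-year NIIP = 8512.1 + 1436.9 = 9949.0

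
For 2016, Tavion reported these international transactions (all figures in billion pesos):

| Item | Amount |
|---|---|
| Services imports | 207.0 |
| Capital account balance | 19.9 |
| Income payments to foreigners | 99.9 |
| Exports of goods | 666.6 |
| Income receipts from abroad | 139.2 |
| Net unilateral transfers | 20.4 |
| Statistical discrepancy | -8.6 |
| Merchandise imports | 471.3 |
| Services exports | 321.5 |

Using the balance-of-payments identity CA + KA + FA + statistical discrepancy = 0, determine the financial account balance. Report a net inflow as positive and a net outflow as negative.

Goods balance = 666.6 - 471.3 = 195.3
Services balance = 321.5 - 207.0 = 114.5
Trade balance (goods + services) = 195.3 + 114.5 = 309.8
Net primary income = 139.2 - 99.9 = 39.3
Net secondary income = 20.4
Current account = 309.8 + 39.3 + 20.4 = 369.5
Financial account = -(369.5 + 19.9 + (-8.6)) = -380.8

-380.8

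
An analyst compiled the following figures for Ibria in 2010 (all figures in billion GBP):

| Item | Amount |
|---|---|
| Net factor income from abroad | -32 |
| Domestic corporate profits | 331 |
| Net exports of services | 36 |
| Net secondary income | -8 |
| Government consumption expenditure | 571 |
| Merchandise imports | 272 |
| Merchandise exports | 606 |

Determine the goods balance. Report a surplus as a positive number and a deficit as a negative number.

334

Goods balance = 606 - 272 = 334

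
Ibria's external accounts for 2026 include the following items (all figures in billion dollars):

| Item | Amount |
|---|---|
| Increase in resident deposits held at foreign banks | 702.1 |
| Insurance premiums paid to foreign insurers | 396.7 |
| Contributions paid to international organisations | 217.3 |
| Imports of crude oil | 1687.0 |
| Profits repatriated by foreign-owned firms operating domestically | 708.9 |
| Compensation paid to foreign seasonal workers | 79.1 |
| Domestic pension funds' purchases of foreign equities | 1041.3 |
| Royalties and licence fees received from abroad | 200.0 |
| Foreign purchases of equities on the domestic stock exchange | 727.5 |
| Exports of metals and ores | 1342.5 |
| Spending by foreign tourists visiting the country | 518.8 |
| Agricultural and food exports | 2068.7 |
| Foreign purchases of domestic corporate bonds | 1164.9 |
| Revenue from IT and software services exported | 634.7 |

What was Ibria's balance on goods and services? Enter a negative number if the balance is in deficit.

Goods: 2068.7 - 1687.0 + 1342.5 = 1724.2
Services: -396.7 + 634.7 + 200.0 + 518.8 = 956.8
Trade balance = 1724.2 + 956.8 = 2681.0
(Excluded from the trade balance — financial account: increase in resident deposits held at foreign banks 702.1, domestic pension funds' purchases of foreign equities 1041.3, foreign purchases of equities on the domestic stock exchange 727.5, foreign purchases of domestic corporate bonds 1164.9; secondary income: contributions paid to international organisations 217.3; primary income: profits repatriated by foreign-owned firms operating domestically 708.9, compensation paid to foreign seasonal workers 79.1.)

2681.0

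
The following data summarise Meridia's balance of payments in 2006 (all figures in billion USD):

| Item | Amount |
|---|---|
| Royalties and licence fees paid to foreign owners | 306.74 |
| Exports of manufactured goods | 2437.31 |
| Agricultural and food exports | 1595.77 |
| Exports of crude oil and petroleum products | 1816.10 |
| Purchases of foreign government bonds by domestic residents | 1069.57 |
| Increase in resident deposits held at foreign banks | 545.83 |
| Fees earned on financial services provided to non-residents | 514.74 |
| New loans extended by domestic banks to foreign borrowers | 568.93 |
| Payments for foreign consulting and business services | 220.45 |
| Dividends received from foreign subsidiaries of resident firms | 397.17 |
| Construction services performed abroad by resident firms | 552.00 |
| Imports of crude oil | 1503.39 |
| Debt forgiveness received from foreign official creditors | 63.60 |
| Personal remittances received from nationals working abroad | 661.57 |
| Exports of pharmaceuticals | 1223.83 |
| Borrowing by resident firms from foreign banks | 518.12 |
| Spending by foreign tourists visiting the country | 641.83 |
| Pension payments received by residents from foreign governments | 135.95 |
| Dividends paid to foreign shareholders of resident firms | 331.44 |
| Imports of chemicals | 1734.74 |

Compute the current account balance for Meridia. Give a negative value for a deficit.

5879.51

Goods: 1595.77 - 1734.74 - 1503.39 + 1816.10 + 2437.31 + 1223.83 = 3834.88
Services: 514.74 - 306.74 + 641.83 - 220.45 + 552.00 = 1181.38
Primary income: -331.44 + 397.17 = 65.73
Secondary income: 661.57 + 135.95 = 797.52
Current account = 3834.88 + 1181.38 + 65.73 + 797.52 = 5879.51
(Excluded from the current account — financial account: purchases of foreign government bonds by domestic residents 1069.57, increase in resident deposits held at foreign banks 545.83, new loans extended by domestic banks to foreign borrowers 568.93, borrowing by resident firms from foreign banks 518.12; capital account: debt forgiveness received from foreign official creditors 63.60.)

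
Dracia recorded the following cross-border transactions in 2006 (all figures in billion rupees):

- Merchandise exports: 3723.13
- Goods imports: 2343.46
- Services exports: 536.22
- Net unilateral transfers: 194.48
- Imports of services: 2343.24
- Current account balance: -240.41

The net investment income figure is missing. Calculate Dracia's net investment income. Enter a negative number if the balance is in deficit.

Current account = goods balance + services balance + net primary income + net secondary income
Sum of the known components = -232.87
Net investment income = CA - (known components) = -240.41 - (-232.87) = -7.54

-7.54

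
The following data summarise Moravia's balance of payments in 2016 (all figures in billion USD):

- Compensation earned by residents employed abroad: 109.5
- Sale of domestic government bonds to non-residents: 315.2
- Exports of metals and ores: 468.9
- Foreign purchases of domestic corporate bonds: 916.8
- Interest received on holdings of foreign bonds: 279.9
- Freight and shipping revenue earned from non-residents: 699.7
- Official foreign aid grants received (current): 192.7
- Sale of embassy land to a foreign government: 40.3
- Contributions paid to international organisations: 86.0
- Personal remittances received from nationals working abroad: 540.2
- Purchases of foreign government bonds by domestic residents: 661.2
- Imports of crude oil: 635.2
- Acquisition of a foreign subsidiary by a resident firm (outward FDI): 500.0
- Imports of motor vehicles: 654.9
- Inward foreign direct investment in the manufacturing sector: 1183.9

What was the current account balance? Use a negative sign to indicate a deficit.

914.8

Goods: -635.2 - 654.9 + 468.9 = -821.2
Services: 699.7
Primary income: 109.5 + 279.9 = 389.4
Secondary income: 540.2 - 86.0 + 192.7 = 646.9
Current account = (-821.2) + 699.7 + 389.4 + 646.9 = 914.8
(Excluded from the current account — financial account: sale of domestic government bonds to non-residents 315.2, foreign purchases of domestic corporate bonds 916.8, purchases of foreign government bonds by domestic residents 661.2, acquisition of a foreign subsidiary by a resident firm (outward FDI) 500.0, inward foreign direct investment in the manufacturing sector 1183.9; capital account: sale of embassy land to a foreign government 40.3.)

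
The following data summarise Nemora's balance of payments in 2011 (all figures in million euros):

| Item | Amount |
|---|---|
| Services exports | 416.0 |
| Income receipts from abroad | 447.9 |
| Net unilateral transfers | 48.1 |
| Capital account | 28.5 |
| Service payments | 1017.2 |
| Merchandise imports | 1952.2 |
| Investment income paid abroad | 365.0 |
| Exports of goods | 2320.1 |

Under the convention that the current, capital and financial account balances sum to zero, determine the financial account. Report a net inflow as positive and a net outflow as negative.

Goods balance = 2320.1 - 1952.2 = 367.9
Services balance = 416.0 - 1017.2 = -601.2
Trade balance (goods + services) = 367.9 + (-601.2) = -233.3
Net primary income = 447.9 - 365.0 = 82.9
Net secondary income = 48.1
Current account = -233.3 + 82.9 + 48.1 = -102.3
Financial account = -(-102.3 + 28.5) = 73.8

73.8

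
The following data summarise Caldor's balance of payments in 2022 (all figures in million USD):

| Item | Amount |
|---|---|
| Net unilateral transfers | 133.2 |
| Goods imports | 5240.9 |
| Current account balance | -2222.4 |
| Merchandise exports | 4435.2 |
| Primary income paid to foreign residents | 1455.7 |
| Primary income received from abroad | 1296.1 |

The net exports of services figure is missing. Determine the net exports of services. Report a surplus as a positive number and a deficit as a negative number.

-1390.3

Current account = goods balance + services balance + net primary income + net secondary income
Sum of the known components = -832.1
Net exports of services = CA - (known components) = -2222.4 - (-832.1) = -1390.3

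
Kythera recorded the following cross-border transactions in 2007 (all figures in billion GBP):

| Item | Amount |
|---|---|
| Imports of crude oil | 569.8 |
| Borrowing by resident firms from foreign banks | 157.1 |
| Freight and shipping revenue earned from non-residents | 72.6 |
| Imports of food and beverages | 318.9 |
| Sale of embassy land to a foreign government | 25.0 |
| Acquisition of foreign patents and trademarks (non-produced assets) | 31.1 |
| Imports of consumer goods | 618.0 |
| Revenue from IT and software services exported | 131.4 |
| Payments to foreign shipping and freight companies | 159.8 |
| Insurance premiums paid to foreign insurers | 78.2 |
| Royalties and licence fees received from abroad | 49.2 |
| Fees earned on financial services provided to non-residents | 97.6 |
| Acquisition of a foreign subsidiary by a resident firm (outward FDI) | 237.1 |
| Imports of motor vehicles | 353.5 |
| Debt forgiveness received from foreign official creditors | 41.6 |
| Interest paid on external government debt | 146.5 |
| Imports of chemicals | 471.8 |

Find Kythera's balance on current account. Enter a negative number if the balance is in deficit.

-2365.7

Goods: -569.8 - 353.5 - 618.0 - 471.8 - 318.9 = -2332.0
Services: 131.4 + 72.6 + 49.2 + 97.6 - 78.2 - 159.8 = 112.8
Primary income: -146.5
Current account = (-2332.0) + 112.8 + (-146.5) = -2365.7
(Excluded from the current account — financial account: borrowing by resident firms from foreign banks 157.1, acquisition of a foreign subsidiary by a resident firm (outward FDI) 237.1; capital account: sale of embassy land to a foreign government 25.0, acquisition of foreign patents and trademarks (non-produced assets) 31.1, debt forgiveness received from foreign official creditors 41.6.)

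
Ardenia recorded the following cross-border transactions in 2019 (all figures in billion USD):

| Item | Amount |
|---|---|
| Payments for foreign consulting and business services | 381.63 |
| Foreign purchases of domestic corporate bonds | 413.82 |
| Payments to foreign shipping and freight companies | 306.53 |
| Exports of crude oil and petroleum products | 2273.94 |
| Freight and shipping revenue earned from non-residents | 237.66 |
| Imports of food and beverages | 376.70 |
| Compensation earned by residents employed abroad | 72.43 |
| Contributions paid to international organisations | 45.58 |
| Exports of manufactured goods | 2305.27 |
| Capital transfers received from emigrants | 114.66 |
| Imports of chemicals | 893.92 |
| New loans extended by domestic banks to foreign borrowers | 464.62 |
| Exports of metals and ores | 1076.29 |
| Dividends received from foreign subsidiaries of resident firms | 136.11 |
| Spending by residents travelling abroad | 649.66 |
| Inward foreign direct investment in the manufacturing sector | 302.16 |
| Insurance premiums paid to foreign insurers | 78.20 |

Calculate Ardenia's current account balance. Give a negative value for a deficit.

Goods: -893.92 + 2305.27 + 1076.29 - 376.70 + 2273.94 = 4384.88
Services: 237.66 - 306.53 - 381.63 - 649.66 - 78.20 = -1178.36
Primary income: 72.43 + 136.11 = 208.54
Secondary income: -45.58
Current account = 4384.88 + (-1178.36) + 208.54 + (-45.58) = 3369.48
(Excluded from the current account — financial account: foreign purchases of domestic corporate bonds 413.82, new loans extended by domestic banks to foreign borrowers 464.62, inward foreign direct investment in the manufacturing sector 302.16; capital account: capital transfers received from emigrants 114.66.)

3369.48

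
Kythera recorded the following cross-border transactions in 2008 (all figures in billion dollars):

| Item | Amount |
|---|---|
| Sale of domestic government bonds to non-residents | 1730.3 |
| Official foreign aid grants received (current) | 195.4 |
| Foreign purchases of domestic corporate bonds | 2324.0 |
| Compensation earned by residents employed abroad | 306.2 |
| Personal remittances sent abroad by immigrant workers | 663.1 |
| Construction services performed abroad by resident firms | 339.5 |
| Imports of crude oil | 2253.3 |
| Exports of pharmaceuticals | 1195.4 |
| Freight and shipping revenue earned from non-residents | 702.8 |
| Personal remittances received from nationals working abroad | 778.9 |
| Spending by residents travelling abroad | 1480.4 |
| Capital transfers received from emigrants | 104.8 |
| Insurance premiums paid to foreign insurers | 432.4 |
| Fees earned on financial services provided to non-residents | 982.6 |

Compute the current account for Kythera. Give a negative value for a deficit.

Goods: 1195.4 - 2253.3 = -1057.9
Services: 982.6 + 339.5 + 702.8 - 432.4 - 1480.4 = 112.1
Primary income: 306.2
Secondary income: 778.9 - 663.1 + 195.4 = 311.2
Current account = (-1057.9) + 112.1 + 306.2 + 311.2 = -328.4
(Excluded from the current account — financial account: sale of domestic government bonds to non-residents 1730.3, foreign purchases of domestic corporate bonds 2324.0; capital account: capital transfers received from emigrants 104.8.)

-328.4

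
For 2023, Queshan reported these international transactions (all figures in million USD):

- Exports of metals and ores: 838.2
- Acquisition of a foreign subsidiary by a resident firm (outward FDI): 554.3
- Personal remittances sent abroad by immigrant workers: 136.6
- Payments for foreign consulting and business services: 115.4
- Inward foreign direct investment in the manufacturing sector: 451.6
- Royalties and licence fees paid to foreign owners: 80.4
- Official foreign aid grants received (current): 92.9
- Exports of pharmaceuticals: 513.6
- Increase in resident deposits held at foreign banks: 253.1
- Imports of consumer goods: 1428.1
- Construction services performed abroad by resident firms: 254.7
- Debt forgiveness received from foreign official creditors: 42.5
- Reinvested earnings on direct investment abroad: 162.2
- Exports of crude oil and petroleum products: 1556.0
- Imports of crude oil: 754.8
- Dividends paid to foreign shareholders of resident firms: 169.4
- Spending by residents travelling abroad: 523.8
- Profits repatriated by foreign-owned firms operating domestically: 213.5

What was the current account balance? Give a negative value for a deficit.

Goods: -754.8 - 1428.1 + 1556.0 + 838.2 + 513.6 = 724.9
Services: -115.4 - 80.4 - 523.8 + 254.7 = -464.9
Primary income: -213.5 + 162.2 - 169.4 = -220.7
Secondary income: 92.9 - 136.6 = -43.7
Current account = 724.9 + (-464.9) + (-220.7) + (-43.7) = -4.4
(Excluded from the current account — financial account: acquisition of a foreign subsidiary by a resident firm (outward FDI) 554.3, inward foreign direct investment in the manufacturing sector 451.6, increase in resident deposits held at foreign banks 253.1; capital account: debt forgiveness received from foreign official creditors 42.5.)

-4.4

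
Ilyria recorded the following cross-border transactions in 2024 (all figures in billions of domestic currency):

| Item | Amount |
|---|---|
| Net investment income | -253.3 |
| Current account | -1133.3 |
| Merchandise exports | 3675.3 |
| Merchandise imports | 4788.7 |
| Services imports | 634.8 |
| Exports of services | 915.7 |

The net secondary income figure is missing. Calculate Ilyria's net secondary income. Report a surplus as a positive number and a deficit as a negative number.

-47.5

Current account = goods balance + services balance + net primary income + net secondary income
Sum of the known components = -1085.8
Net secondary income = CA - (known components) = -1133.3 - (-1085.8) = -47.5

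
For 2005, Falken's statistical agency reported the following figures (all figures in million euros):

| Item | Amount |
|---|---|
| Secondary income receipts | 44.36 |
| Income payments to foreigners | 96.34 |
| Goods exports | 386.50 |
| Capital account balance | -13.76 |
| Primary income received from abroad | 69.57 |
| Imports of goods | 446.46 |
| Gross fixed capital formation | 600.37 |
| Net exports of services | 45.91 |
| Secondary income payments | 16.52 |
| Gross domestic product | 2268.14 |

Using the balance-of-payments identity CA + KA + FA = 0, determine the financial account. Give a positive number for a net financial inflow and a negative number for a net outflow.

26.74

Goods balance = 386.50 - 446.46 = -59.96
Services balance = 45.91
Trade balance (goods + services) = -59.96 + 45.91 = -14.05
Net primary income = 69.57 - 96.34 = -26.77
Net secondary income = 44.36 - 16.52 = 27.84
Current account = -14.05 + (-26.77) + 27.84 = -12.98
Financial account = -(-12.98 + (-13.76)) = 26.74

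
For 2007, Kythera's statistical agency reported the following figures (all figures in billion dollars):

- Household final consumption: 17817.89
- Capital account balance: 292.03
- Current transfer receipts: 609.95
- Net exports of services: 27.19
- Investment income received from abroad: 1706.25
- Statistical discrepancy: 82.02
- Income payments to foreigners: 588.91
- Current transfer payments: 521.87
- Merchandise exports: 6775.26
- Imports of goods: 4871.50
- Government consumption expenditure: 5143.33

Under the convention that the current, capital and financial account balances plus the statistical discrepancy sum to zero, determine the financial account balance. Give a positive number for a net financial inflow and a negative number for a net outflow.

-3510.42

Goods balance = 6775.26 - 4871.50 = 1903.76
Services balance = 27.19
Trade balance (goods + services) = 1903.76 + 27.19 = 1930.95
Net primary income = 1706.25 - 588.91 = 1117.34
Net secondary income = 609.95 - 521.87 = 88.08
Current account = 1930.95 + 1117.34 + 88.08 = 3136.37
Financial account = -(3136.37 + 292.03 + 82.02) = -3510.42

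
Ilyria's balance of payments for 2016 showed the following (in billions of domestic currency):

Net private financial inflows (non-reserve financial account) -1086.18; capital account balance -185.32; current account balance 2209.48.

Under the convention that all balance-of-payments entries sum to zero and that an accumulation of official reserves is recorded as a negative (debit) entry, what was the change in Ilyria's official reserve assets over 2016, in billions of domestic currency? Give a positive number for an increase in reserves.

Official reserve transactions balance = -(2209.48 + (-185.32) + (-1086.18)) = -937.98
An accumulation of reserves is recorded as a debit (negative entry), so the change in the stock of reserves is the negative of that balance.
Change in official reserves = -(-937.98) = 937.98

937.98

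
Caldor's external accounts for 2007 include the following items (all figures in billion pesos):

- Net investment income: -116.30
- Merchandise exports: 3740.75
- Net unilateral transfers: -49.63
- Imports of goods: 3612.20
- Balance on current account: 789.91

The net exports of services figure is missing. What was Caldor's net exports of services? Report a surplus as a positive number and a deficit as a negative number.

827.29

Current account = goods balance + services balance + net primary income + net secondary income
Sum of the known components = -37.38
Net exports of services = CA - (known components) = 789.91 - (-37.38) = 827.29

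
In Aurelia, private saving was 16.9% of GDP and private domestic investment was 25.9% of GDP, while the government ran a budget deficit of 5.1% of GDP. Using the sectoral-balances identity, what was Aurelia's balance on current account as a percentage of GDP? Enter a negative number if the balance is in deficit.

-14.1

By the sectoral-balances identity, CA = (S_private - I) + (T - G).
Private balance = 16.9 - 25.9 = -9.0
Government balance (T - G) = -5.1
CA = -9.0 + (-5.1) = -14.1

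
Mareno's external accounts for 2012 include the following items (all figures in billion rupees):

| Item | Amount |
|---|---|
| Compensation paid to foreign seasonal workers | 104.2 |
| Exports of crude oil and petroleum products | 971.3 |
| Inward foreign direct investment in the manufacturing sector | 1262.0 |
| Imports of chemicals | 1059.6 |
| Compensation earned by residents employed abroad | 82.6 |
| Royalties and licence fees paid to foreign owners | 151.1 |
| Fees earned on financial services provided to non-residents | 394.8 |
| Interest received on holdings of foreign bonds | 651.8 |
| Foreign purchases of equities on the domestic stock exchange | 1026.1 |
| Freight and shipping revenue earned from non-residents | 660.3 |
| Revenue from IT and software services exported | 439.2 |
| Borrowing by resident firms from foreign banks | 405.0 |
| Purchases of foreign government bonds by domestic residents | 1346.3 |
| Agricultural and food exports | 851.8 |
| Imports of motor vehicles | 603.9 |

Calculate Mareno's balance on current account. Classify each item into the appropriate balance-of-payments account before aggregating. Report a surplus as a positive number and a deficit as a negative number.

Goods: -1059.6 + 851.8 + 971.3 - 603.9 = 159.6
Services: 660.3 + 439.2 + 394.8 - 151.1 = 1343.2
Primary income: -104.2 + 82.6 + 651.8 = 630.2
Current account = 159.6 + 1343.2 + 630.2 = 2133.0
(Excluded from the current account — financial account: inward foreign direct investment in the manufacturing sector 1262.0, foreign purchases of equities on the domestic stock exchange 1026.1, borrowing by resident firms from foreign banks 405.0, purchases of foreign government bonds by domestic residents 1346.3.)

2133.0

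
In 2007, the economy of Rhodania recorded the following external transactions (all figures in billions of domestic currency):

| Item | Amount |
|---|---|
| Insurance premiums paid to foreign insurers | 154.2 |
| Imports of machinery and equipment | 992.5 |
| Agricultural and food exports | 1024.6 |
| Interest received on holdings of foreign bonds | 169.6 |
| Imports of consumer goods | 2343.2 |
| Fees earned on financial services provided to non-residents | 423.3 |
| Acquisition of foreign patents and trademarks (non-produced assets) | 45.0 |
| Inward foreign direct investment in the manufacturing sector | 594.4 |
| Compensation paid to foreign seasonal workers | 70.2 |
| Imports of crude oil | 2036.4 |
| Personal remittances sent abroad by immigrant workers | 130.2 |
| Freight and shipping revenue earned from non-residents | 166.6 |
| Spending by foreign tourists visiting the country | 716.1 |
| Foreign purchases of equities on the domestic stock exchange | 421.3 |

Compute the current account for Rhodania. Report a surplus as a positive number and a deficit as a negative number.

Goods: -992.5 - 2343.2 + 1024.6 - 2036.4 = -4347.5
Services: 423.3 + 166.6 + 716.1 - 154.2 = 1151.8
Primary income: 169.6 - 70.2 = 99.4
Secondary income: -130.2
Current account = (-4347.5) + 1151.8 + 99.4 + (-130.2) = -3226.5
(Excluded from the current account — capital account: acquisition of foreign patents and trademarks (non-produced assets) 45.0; financial account: inward foreign direct investment in the manufacturing sector 594.4, foreign purchases of equities on the domestic stock exchange 421.3.)

-3226.5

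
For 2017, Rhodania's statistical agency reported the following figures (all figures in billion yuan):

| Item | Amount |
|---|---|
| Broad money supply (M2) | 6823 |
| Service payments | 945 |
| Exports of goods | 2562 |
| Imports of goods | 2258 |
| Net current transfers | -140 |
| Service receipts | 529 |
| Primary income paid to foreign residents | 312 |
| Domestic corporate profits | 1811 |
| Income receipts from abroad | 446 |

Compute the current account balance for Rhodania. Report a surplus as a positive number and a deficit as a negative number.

-118

Goods balance = 2562 - 2258 = 304
Services balance = 529 - 945 = -416
Trade balance (goods + services) = 304 + (-416) = -112
Net primary income = 446 - 312 = 134
Net secondary income = -140
Current account = -112 + 134 + (-140) = -118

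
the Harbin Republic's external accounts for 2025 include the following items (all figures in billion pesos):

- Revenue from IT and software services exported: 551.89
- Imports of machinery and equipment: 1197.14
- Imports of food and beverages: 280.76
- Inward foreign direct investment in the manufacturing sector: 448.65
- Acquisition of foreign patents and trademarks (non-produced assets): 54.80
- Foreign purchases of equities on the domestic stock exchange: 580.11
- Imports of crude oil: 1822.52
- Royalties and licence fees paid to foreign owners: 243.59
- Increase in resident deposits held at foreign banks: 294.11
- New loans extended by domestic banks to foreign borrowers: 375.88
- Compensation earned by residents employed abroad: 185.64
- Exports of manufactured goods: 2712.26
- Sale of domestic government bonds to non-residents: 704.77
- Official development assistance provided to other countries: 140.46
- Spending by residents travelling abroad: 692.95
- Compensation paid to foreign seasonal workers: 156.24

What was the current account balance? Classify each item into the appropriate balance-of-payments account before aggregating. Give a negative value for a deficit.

Goods: -280.76 + 2712.26 - 1822.52 - 1197.14 = -588.16
Services: -692.95 + 551.89 - 243.59 = -384.65
Primary income: -156.24 + 185.64 = 29.40
Secondary income: -140.46
Current account = (-588.16) + (-384.65) + 29.40 + (-140.46) = -1083.87
(Excluded from the current account — financial account: inward foreign direct investment in the manufacturing sector 448.65, foreign purchases of equities on the domestic stock exchange 580.11, increase in resident deposits held at foreign banks 294.11, new loans extended by domestic banks to foreign borrowers 375.88, sale of domestic government bonds to non-residents 704.77; capital account: acquisition of foreign patents and trademarks (non-produced assets) 54.80.)

-1083.87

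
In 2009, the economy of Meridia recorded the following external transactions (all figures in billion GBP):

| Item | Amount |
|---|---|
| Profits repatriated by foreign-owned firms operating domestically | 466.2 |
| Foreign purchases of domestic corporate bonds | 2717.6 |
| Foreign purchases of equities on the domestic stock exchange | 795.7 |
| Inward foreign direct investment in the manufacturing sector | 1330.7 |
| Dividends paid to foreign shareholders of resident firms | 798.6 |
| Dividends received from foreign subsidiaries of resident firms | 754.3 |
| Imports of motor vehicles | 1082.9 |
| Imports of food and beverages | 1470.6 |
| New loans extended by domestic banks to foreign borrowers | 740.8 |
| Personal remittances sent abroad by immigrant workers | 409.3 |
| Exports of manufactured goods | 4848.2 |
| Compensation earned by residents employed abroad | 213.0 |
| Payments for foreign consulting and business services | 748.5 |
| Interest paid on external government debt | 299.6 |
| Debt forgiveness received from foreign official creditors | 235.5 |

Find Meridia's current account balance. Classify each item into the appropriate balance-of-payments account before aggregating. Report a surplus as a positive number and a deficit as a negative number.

539.8

Goods: -1082.9 - 1470.6 + 4848.2 = 2294.7
Services: -748.5
Primary income: 213.0 - 798.6 - 299.6 + 754.3 - 466.2 = -597.1
Secondary income: -409.3
Current account = 2294.7 + (-748.5) + (-597.1) + (-409.3) = 539.8
(Excluded from the current account — financial account: foreign purchases of domestic corporate bonds 2717.6, foreign purchases of equities on the domestic stock exchange 795.7, inward foreign direct investment in the manufacturing sector 1330.7, new loans extended by domestic banks to foreign borrowers 740.8; capital account: debt forgiveness received from foreign official creditors 235.5.)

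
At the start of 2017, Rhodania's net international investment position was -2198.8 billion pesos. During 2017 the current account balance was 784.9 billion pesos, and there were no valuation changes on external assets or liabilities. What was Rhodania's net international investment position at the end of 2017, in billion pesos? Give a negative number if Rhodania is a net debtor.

-1413.9

With no valuation effects, change in NIIP = current account = 784.9
End-of-year NIIP = -2198.8 + 784.9 = -1413.9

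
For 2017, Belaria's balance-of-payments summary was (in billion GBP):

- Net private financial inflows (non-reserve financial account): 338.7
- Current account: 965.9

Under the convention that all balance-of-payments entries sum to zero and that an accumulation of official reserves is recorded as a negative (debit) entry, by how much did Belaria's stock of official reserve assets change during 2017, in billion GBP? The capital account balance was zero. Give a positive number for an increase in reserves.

Official reserve transactions balance = -(965.9 + 338.7) = -1304.6
An accumulation of reserves is recorded as a debit (negative entry), so the change in the stock of reserves is the negative of that balance.
Change in official reserves = -(-1304.6) = 1304.6

1304.6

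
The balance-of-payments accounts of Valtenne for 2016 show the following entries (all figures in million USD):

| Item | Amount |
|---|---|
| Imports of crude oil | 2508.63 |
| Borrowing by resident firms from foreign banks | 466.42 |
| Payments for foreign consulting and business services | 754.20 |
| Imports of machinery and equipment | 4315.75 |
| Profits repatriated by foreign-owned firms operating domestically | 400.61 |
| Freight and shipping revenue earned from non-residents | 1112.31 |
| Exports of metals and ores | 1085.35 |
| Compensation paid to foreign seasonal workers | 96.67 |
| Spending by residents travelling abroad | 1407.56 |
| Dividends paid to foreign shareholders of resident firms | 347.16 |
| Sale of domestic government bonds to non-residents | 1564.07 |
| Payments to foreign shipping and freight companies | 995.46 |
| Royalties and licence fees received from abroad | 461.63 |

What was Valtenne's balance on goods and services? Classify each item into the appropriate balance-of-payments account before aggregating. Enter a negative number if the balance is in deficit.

Goods: -4315.75 - 2508.63 + 1085.35 = -5739.03
Services: -754.20 + 1112.31 - 995.46 + 461.63 - 1407.56 = -1583.28
Trade balance = -5739.03 + (-1583.28) = -7322.31
(Excluded from the trade balance — financial account: borrowing by resident firms from foreign banks 466.42, sale of domestic government bonds to non-residents 1564.07; primary income: profits repatriated by foreign-owned firms operating domestically 400.61, compensation paid to foreign seasonal workers 96.67, dividends paid to foreign shareholders of resident firms 347.16.)

-7322.31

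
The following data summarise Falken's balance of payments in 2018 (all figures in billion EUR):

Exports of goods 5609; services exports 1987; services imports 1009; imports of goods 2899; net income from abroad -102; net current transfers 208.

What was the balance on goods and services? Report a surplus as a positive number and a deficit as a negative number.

Goods balance = 5609 - 2899 = 2710
Services balance = 1987 - 1009 = 978
Trade balance (goods + services) = 2710 + 978 = 3688

3688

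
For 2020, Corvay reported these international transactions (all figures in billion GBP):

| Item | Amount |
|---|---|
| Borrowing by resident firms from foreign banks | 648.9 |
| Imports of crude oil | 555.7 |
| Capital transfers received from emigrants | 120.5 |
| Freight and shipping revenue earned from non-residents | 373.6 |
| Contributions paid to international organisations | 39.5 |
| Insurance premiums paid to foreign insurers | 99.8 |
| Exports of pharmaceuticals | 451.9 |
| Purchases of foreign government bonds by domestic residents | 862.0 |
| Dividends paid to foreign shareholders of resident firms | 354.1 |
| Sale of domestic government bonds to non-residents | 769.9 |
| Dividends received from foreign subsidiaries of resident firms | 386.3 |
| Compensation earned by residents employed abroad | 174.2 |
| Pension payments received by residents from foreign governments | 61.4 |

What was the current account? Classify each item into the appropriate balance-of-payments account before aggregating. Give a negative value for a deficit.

Goods: -555.7 + 451.9 = -103.8
Services: -99.8 + 373.6 = 273.8
Primary income: 174.2 - 354.1 + 386.3 = 206.4
Secondary income: -39.5 + 61.4 = 21.9
Current account = (-103.8) + 273.8 + 206.4 + 21.9 = 398.3
(Excluded from the current account — financial account: borrowing by resident firms from foreign banks 648.9, purchases of foreign government bonds by domestic residents 862.0, sale of domestic government bonds to non-residents 769.9; capital account: capital transfers received from emigrants 120.5.)

398.3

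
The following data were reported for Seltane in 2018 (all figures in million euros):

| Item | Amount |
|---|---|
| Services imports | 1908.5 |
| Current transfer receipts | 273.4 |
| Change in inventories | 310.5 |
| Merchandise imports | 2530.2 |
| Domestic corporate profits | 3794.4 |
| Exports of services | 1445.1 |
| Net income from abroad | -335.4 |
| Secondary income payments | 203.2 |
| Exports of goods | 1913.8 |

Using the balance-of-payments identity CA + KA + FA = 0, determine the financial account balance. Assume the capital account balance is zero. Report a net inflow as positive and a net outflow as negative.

1345.0

Goods balance = 1913.8 - 2530.2 = -616.4
Services balance = 1445.1 - 1908.5 = -463.4
Trade balance (goods + services) = -616.4 + (-463.4) = -1079.8
Net primary income = -335.4
Net secondary income = 273.4 - 203.2 = 70.2
Current account = -1079.8 + (-335.4) + 70.2 = -1345.0
Financial account = -(-1345.0) = 1345.0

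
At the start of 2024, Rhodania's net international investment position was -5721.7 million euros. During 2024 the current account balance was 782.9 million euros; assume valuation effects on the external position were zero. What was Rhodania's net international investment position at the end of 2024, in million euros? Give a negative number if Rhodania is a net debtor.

With no valuation effects, change in NIIP = current account = 782.9
End-of-year NIIP = -5721.7 + 782.9 = -4938.8

-4938.8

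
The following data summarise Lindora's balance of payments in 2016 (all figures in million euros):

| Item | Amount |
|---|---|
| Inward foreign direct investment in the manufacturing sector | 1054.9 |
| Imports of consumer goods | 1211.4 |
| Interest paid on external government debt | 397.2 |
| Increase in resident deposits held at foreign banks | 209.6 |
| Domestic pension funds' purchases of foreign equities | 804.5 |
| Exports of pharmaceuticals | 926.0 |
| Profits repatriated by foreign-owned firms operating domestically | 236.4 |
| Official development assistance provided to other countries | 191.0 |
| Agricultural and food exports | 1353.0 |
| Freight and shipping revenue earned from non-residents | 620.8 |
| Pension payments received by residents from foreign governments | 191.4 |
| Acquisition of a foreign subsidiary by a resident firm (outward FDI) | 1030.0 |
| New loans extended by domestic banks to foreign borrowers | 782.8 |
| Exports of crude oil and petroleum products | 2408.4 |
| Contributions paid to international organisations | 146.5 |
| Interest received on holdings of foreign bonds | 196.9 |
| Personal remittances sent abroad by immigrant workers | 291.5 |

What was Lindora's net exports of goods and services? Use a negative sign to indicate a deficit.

4096.8

Goods: 1353.0 + 926.0 - 1211.4 + 2408.4 = 3476.0
Services: 620.8
Trade balance = 3476.0 + 620.8 = 4096.8
(Excluded from the trade balance — financial account: inward foreign direct investment in the manufacturing sector 1054.9, increase in resident deposits held at foreign banks 209.6, domestic pension funds' purchases of foreign equities 804.5, acquisition of a foreign subsidiary by a resident firm (outward FDI) 1030.0, new loans extended by domestic banks to foreign borrowers 782.8; primary income: interest paid on external government debt 397.2, profits repatriated by foreign-owned firms operating domestically 236.4, interest received on holdings of foreign bonds 196.9; secondary income: official development assistance provided to other countries 191.0, pension payments received by residents from foreign governments 191.4, contributions paid to international organisations 146.5, personal remittances sent abroad by immigrant workers 291.5.)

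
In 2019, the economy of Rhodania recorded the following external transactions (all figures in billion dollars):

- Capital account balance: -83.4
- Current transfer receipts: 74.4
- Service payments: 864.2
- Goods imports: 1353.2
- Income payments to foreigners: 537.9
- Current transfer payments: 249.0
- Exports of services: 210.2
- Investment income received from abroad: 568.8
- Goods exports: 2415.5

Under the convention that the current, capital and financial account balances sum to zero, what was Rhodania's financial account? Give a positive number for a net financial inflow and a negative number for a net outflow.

Goods balance = 2415.5 - 1353.2 = 1062.3
Services balance = 210.2 - 864.2 = -654.0
Trade balance (goods + services) = 1062.3 + (-654.0) = 408.3
Net primary income = 568.8 - 537.9 = 30.9
Net secondary income = 74.4 - 249.0 = -174.6
Current account = 408.3 + 30.9 + (-174.6) = 264.6
Financial account = -(264.6 + (-83.4)) = -181.2

-181.2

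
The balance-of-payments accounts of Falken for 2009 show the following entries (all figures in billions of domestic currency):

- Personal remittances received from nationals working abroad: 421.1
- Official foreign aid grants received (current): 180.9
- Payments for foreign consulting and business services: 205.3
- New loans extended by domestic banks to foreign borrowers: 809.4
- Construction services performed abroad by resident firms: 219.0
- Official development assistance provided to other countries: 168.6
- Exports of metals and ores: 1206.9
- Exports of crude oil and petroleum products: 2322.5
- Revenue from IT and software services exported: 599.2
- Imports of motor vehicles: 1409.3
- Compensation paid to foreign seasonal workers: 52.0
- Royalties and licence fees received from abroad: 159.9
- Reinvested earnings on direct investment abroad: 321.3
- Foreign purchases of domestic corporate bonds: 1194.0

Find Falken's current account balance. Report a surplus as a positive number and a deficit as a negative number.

Goods: 2322.5 + 1206.9 - 1409.3 = 2120.1
Services: 599.2 - 205.3 + 159.9 + 219.0 = 772.8
Primary income: 321.3 - 52.0 = 269.3
Secondary income: 421.1 + 180.9 - 168.6 = 433.4
Current account = 2120.1 + 772.8 + 269.3 + 433.4 = 3595.6
(Excluded from the current account — financial account: new loans extended by domestic banks to foreign borrowers 809.4, foreign purchases of domestic corporate bonds 1194.0.)

3595.6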